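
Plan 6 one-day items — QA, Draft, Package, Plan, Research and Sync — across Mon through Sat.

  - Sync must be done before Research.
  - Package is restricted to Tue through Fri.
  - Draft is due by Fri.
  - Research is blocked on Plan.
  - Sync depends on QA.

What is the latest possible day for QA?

Thu

Downstream work caps QA at Thu.
QA at Thu is achievable: Package=Tue, Draft=Mon, QA=Thu, Plan=Mon, Research=Sat, Sync=Fri.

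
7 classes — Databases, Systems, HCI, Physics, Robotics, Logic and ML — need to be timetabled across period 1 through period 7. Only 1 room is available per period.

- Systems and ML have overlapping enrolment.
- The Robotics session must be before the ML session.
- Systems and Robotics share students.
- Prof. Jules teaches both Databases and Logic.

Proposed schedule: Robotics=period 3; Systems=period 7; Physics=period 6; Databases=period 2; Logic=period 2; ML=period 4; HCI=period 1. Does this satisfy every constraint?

Systems and Robotics share students — holds.
Only 1 room is available per period — violated.
Systems and ML have overlapping enrolment — holds.
The Robotics session must be before the ML session — holds.
Prof. Jules teaches both Databases and Logic — violated.

Invalid. Prof. Jules teaches both Databases and Logic.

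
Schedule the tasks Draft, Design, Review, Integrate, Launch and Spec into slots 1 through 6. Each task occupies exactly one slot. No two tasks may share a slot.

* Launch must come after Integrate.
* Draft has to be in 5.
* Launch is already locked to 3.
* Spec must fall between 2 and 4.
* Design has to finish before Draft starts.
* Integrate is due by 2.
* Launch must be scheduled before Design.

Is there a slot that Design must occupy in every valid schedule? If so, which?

4

Launch is fixed at 3 and must come before Design, so Design is at least 4.
Draft is fixed at 5 and must come after Design, so Design is at most 4.
So Design must be 4.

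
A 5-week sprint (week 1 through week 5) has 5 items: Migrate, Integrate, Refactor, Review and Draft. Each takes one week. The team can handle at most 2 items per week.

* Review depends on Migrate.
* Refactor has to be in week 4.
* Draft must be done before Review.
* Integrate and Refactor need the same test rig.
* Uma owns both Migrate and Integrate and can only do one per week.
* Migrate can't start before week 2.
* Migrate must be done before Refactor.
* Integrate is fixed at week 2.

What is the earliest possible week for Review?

Precedence pushes Review to at least week 3.
Review at week 4 is achievable: Review in week 4; Draft in week 1; Refactor in week 4; Migrate in week 3; Integrate in week 2.
Nothing earlier works — the conflict and capacity constraints rule out every week before week 4.

week 4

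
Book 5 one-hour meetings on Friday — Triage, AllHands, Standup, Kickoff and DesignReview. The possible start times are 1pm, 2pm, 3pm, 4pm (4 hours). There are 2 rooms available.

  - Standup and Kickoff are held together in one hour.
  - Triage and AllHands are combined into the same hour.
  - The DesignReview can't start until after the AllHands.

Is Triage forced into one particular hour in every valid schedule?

Triage can be 1pm (e.g. Kickoff in 3pm, DesignReview in 2pm, AllHands in 1pm, Triage in 1pm, Standup in 3pm) or 2pm (e.g. AllHands=2pm, Triage=2pm, Kickoff=1pm, Standup=1pm, DesignReview=3pm).

No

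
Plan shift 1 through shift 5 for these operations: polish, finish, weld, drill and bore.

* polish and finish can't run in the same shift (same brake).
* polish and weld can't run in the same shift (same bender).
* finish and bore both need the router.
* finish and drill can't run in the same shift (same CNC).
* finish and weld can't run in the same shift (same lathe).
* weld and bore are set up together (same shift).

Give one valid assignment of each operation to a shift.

weld in shift 3, bore in shift 3, polish in shift 1, finish in shift 2, drill in shift 1

Checking: finish(shift 2) != weld(shift 3); finish(shift 2) != drill(shift 1); polish(shift 1) != finish(shift 2); polish(shift 1) != weld(shift 3); finish(shift 2) != bore(shift 3); weld = bore = shift 3.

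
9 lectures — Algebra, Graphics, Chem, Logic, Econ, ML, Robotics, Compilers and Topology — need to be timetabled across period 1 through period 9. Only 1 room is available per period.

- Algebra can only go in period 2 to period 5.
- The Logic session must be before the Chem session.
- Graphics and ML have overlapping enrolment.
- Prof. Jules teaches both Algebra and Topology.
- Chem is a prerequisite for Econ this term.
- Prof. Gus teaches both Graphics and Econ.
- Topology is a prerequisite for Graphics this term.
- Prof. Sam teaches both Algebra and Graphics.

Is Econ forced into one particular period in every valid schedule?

No

Econ can be period 3 (e.g. Chem=period 2; Logic=period 1; Robotics=period 8; ML=period 7; Compilers=period 9; Topology=period 5; Econ=period 3; Algebra=period 4; Graphics=period 6) or period 4 (e.g. Chem in period 3; Graphics in period 6; ML in period 7; Robotics in period 8; Econ in period 4; Compilers in period 9; Algebra in period 2; Topology in period 5; Logic in period 1).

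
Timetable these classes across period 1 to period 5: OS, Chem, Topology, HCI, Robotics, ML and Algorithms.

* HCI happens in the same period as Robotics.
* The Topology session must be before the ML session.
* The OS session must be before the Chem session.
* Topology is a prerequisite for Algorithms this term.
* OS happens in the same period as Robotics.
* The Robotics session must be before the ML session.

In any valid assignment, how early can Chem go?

Precedence pushes Chem to at least period 2.
Chem at period 2 is achievable: HCI -> period 1; Robotics -> period 1; Topology -> period 1; Algorithms -> period 2; Chem -> period 2; OS -> period 1; ML -> period 2.

period 2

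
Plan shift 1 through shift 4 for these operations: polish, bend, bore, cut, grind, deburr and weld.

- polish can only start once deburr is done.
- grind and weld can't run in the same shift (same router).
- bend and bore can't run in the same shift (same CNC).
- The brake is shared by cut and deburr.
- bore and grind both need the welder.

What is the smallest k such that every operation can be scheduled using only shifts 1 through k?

2 shifts

The precedence chain requires at least 2 distinct shifts.
2 works (last occupied shift: shift 2): for example bore in shift 2; polish in shift 2; deburr in shift 1; cut in shift 2; weld in shift 2; bend in shift 1; grind in shift 1.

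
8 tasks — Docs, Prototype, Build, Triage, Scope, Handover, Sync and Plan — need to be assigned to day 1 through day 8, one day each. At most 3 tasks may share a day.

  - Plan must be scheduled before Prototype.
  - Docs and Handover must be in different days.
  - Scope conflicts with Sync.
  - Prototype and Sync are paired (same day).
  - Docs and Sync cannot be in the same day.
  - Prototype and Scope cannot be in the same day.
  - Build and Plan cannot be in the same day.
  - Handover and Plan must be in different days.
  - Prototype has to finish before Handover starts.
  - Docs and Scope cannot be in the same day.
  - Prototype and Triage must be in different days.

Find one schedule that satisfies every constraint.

Sync in day 2; Handover in day 3; Build in day 2; Triage in day 1; Scope in day 3; Prototype in day 2; Docs in day 1; Plan in day 1

Checking: Prototype(day 2) before Handover(day 3); Plan(day 1) before Prototype(day 2); Docs(day 1) != Handover(day 3); Prototype(day 2) != Scope(day 3); Build(day 2) != Plan(day 1); Docs(day 1) != Scope(day 3); Prototype(day 2) != Triage(day 1); Docs(day 1) != Sync(day 2); Scope(day 3) != Sync(day 2); Handover(day 3) != Plan(day 1); Prototype = Sync = day 2; max 3 per day (cap 3).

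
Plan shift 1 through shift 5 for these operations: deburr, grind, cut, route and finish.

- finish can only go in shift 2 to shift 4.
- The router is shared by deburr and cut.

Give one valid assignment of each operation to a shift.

deburr -> shift 1; finish -> shift 2; grind -> shift 1; cut -> shift 2; route -> shift 1

Checking: deburr(shift 1) != cut(shift 2); finish=shift 2 in [shift 2,shift 4].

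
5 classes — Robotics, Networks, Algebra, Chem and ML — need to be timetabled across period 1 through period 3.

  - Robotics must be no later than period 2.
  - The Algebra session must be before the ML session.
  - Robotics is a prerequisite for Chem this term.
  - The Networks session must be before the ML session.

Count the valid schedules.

15

Splitting on Robotics: it can be period 1 (10), period 2 (5). Listing each branch's schedules as (Networks, Algebra, Chem, ML) by period number:
Robotics=period 1: (1,1,2,2) (1,1,2,3) (1,1,3,2) (1,1,3,3) (1,2,2,3) (1,2,3,3) (2,1,2,3) (2,1,3,3) (2,2,2,3) (2,2,3,3) — 10.
Robotics=period 2: (1,1,3,2) (1,1,3,3) (1,2,3,3) (2,1,3,3) (2,2,3,3) — 5.
Summing: 10 + 5 = 15.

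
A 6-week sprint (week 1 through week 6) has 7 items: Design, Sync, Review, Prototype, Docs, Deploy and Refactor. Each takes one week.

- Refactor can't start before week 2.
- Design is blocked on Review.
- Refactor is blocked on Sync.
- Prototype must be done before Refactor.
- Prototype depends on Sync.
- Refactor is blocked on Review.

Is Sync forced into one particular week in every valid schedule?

Sync can be week 1 (e.g. Design=week 2; Docs=week 1; Sync=week 1; Prototype=week 2; Deploy=week 1; Review=week 1; Refactor=week 3) or week 2 (e.g. Deploy in week 1; Sync in week 2; Review in week 1; Prototype in week 3; Docs in week 1; Refactor in week 4; Design in week 2).

No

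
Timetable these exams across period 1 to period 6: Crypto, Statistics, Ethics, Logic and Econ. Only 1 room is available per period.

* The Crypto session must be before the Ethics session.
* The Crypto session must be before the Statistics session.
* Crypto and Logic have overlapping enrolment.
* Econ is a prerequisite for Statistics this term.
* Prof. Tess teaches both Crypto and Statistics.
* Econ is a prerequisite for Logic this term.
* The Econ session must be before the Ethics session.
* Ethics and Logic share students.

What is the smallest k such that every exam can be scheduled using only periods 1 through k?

The precedence chain requires at least 2 distinct periods.
With at most 1 per period and 5 exams, at least 5 periods are needed.
5 works (last occupied period: period 5): for example Logic -> period 5, Crypto -> period 2, Econ -> period 1, Ethics -> period 4, Statistics -> period 3.

5 periods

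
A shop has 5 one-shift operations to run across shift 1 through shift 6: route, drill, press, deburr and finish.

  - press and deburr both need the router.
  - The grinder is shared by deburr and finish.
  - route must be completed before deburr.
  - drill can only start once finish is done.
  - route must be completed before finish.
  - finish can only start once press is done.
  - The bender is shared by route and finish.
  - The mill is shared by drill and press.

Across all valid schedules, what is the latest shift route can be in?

shift 4

Downstream work caps route at shift 4.
route at shift 4 is achievable: deburr in shift 6; press in shift 1; finish in shift 5; drill in shift 6; route in shift 4.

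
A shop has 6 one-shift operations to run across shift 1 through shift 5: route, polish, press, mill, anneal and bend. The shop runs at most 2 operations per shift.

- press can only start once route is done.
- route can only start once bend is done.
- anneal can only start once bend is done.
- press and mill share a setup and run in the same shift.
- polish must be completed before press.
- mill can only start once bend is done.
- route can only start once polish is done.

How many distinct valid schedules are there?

47

Splitting on route: it can be shift 2 (9), shift 3 (20), shift 4 (18). Listing each branch's schedules as (polish, press, mill, anneal, bend) by shift number:
route=shift 2: (1,3,3,2,1) (1,3,3,4,1) (1,3,3,5,1) (1,4,4,2,1) (1,4,4,3,1) (1,4,4,5,1) (1,5,5,2,1) (1,5,5,3,1) (1,5,5,4,1) — 9.
route=shift 3: (1,4,4,2,1) (1,4,4,3,1) (1,4,4,3,2) (1,4,4,5,1) (1,4,4,5,2) (1,5,5,2,1) (1,5,5,3,1) (1,5,5,3,2) (1,5,5,4,1) (1,5,5,4,2) (2,4,4,2,1) (2,4,4,3,1) (2,4,4,3,2) (2,4,4,5,1) (2,4,4,5,2) (2,5,5,2,1) (2,5,5,3,1) (2,5,5,3,2) (2,5,5,4,1) (2,5,5,4,2) — 20.
route=shift 4: (1,5,5,2,1) (1,5,5,3,1) (1,5,5,3,2) (1,5,5,4,1) (1,5,5,4,2) (1,5,5,4,3) (2,5,5,2,1) (2,5,5,3,1) (2,5,5,3,2) (2,5,5,4,1) (2,5,5,4,2) (2,5,5,4,3) (3,5,5,2,1) (3,5,5,3,1) (3,5,5,3,2) (3,5,5,4,1) (3,5,5,4,2) (3,5,5,4,3) — 18.
Summing: 9 + 20 + 18 = 47.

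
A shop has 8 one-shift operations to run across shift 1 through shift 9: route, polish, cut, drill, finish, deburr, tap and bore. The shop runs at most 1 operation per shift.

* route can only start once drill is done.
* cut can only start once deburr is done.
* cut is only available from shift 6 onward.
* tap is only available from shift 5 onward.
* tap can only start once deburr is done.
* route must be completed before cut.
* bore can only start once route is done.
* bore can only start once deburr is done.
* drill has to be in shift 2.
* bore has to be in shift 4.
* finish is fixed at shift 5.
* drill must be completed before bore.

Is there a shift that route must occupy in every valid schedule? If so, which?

drill is fixed at shift 2 and must come before route, so route is at least shift 3.
bore is fixed at shift 4 and must come after route, so route is at most shift 3.
So route must be shift 3.

shift 3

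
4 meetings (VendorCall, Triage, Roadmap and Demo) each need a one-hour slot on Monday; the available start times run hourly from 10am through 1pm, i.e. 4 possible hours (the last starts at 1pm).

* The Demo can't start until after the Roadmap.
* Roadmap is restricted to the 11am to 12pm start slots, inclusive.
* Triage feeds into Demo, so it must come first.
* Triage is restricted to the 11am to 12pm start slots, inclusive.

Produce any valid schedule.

VendorCall in 10am; Triage in 11am; Roadmap in 11am; Demo in 12pm

Checking: Triage(11am) before Demo(12pm); Roadmap(11am) before Demo(12pm); Roadmap=11am in [11am,12pm]; Triage=11am in [11am,12pm].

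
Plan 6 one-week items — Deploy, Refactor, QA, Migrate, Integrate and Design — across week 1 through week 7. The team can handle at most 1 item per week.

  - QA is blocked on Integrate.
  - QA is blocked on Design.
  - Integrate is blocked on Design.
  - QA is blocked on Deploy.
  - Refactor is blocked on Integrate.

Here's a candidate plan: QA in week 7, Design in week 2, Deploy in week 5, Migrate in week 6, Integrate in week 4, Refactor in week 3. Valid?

No. Refactor is blocked on Integrate is not satisfied.

Integrate is blocked on Design — holds.
Refactor is blocked on Integrate — violated.
QA is blocked on Integrate — holds.
QA is blocked on Deploy — holds.
QA is blocked on Design — holds.
The team can handle at most 1 item per week — holds.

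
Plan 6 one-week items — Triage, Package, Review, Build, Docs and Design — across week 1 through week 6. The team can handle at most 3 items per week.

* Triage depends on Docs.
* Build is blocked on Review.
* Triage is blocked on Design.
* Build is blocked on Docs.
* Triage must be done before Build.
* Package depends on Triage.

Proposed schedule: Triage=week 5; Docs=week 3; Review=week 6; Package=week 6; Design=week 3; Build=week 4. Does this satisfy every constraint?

Triage depends on Docs — holds.
Triage must be done before Build — violated.
Build is blocked on Review — violated.
The team can handle at most 3 items per week — holds.
Triage is blocked on Design — holds.
Build is blocked on Docs — holds.
Package depends on Triage — holds.

No. Build is blocked on Review is not satisfied.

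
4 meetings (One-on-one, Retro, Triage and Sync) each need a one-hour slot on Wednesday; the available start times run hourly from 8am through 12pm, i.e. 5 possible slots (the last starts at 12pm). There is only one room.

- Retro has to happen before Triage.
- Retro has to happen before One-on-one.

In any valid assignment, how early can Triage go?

Precedence pushes Triage to at least 9am.
Triage at 9am is achievable: Sync=11am, Retro=8am, One-on-one=10am, Triage=9am.

9am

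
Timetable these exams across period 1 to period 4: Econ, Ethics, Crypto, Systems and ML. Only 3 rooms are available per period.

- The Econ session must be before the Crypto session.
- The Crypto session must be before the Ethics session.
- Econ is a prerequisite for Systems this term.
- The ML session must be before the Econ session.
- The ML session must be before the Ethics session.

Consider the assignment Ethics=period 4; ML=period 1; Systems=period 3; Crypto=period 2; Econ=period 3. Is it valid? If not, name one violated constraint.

No. The Econ session must be before the Crypto session is not satisfied.

Only 3 rooms are available per period — holds.
The ML session must be before the Ethics session — holds.
The Crypto session must be before the Ethics session — holds.
The Econ session must be before the Crypto session — violated.
The ML session must be before the Econ session — holds.
Econ is a prerequisite for Systems this term — violated.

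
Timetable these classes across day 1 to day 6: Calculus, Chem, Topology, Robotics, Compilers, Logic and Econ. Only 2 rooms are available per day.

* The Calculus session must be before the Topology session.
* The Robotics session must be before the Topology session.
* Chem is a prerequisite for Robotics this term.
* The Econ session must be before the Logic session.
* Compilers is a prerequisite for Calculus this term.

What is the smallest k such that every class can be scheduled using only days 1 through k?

The precedence chain requires at least 3 distinct days.
With at most 2 per day and 7 classes, at least 4 days are needed.
4 works (last occupied day: day 4): for example Compilers -> day 1; Chem -> day 1; Logic -> day 4; Econ -> day 3; Calculus -> day 2; Robotics -> day 2; Topology -> day 3.

4 days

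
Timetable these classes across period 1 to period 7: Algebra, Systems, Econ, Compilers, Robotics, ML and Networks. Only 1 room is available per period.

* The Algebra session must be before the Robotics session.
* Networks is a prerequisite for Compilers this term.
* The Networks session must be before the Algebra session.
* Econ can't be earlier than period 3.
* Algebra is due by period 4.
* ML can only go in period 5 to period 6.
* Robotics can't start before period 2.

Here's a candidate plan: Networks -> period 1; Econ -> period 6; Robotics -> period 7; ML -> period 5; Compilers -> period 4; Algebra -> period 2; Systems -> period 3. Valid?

Yes, all constraints hold

Networks is a prerequisite for Compilers this term — holds.
Only 1 room is available per period — holds.
Algebra is due by period 4 — holds.
The Algebra session must be before the Robotics session — holds.
ML can only go in period 5 to period 6 — holds.
Robotics can't start before period 2 — holds.
Econ can't be earlier than period 3 — holds.
The Networks session must be before the Algebra session — holds.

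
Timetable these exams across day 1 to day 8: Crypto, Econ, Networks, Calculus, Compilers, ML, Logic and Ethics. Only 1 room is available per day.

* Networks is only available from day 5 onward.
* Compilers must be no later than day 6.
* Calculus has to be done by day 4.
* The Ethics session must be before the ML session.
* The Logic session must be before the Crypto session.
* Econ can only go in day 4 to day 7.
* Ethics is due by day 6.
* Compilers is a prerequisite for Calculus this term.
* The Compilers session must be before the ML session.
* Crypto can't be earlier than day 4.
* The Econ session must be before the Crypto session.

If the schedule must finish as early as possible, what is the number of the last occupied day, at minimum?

day 8

The precedence chain requires at least 2 distinct days.
With at most 1 per day and 8 exams, at least 8 days are needed.
Networks can't be placed before day 5, so the schedule must run through at least day 5.
8 works (last occupied day: day 8): for example Compilers in day 1, Logic in day 6, Networks in day 5, ML in day 8, Crypto in day 7, Ethics in day 3, Calculus in day 2, Econ in day 4.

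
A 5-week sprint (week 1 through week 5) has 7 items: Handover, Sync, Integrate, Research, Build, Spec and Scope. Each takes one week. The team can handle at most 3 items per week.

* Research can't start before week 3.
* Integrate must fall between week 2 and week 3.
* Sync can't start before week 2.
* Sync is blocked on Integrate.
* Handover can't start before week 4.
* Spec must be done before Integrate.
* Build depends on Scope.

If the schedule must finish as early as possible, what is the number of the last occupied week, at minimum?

4

The precedence chain requires at least 3 distinct weeks.
With at most 3 per week and 7 work items, at least 3 weeks are needed.
Handover can't be placed before week 4, so the schedule must run through at least week 4.
4 works (last occupied week: week 4): for example Spec in week 1, Research in week 3, Sync in week 3, Handover in week 4, Integrate in week 2, Scope in week 1, Build in week 2.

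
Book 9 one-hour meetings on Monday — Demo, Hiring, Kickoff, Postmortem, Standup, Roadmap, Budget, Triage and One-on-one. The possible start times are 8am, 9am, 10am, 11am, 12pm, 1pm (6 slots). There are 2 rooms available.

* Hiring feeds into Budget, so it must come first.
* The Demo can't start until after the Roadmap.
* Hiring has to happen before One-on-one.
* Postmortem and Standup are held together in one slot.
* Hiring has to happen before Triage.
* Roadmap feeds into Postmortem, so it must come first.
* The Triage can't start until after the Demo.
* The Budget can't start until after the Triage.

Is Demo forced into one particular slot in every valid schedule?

Demo can be 9am (e.g. One-on-one=9am, Budget=11am, Demo=9am, Triage=10am, Roadmap=8am, Standup=12pm, Hiring=8am, Postmortem=12pm, Kickoff=10am) or 10am (e.g. Demo in 10am; Budget in 12pm; Hiring in 8am; Postmortem in 9am; Standup in 9am; Roadmap in 8am; Kickoff in 11am; Triage in 11am; One-on-one in 10am).

No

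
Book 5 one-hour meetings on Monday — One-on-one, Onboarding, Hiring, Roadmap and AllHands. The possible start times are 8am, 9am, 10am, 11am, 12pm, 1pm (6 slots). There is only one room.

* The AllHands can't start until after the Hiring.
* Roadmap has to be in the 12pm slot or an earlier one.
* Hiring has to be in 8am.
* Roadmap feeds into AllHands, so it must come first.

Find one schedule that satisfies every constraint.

Roadmap in 9am; One-on-one in 11am; Hiring in 8am; Onboarding in 12pm; AllHands in 10am

Checking: Hiring(8am) before AllHands(10am); Roadmap(9am) before AllHands(10am); Hiring=8am in [8am,8am]; Roadmap=9am in [8am,12pm]; max 1 per slot (cap 1).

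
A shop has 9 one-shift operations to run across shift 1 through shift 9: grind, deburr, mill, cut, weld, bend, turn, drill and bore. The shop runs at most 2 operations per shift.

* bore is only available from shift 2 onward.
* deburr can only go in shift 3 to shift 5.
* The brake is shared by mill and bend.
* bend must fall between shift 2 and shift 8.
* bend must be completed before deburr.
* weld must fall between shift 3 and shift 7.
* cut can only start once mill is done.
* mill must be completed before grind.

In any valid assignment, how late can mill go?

Downstream work caps mill at shift 8.
mill at shift 8 is achievable: cut -> shift 9, turn -> shift 1, bend -> shift 2, deburr -> shift 3, drill -> shift 1, bore -> shift 2, mill -> shift 8, grind -> shift 9, weld -> shift 3.

shift 8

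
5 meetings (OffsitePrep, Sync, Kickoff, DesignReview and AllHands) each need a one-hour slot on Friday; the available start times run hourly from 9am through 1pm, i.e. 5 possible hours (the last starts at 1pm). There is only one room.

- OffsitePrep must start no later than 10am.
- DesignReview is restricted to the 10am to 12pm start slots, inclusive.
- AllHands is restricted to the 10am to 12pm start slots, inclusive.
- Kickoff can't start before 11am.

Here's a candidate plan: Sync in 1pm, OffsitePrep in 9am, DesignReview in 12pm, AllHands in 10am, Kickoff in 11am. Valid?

DesignReview is restricted to the 10am to 12pm start slots, inclusive — holds.
Kickoff can't start before 11am — holds.
OffsitePrep must start no later than 10am — holds.
There is only one room — holds.
AllHands is restricted to the 10am to 12pm start slots, inclusive — holds.

Valid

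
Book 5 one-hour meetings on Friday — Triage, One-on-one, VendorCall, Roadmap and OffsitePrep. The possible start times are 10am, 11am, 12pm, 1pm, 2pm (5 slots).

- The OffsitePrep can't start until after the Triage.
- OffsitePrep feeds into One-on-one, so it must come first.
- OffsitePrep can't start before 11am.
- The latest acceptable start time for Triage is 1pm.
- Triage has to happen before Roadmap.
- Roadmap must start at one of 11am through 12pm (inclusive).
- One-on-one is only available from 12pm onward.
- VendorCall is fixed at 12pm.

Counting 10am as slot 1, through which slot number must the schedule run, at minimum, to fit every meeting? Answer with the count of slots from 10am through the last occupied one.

The precedence chain requires at least 3 distinct slots.
3 works (last occupied slot: 12pm): for example Triage in 10am; VendorCall in 12pm; Roadmap in 11am; One-on-one in 12pm; OffsitePrep in 11am.

3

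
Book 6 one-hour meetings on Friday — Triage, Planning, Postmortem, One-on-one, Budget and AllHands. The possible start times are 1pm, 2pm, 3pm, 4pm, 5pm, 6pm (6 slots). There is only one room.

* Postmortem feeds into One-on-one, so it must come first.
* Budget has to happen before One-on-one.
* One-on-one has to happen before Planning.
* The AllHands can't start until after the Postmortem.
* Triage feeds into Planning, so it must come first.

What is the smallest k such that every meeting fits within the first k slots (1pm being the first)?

6 slots

The precedence chain requires at least 3 distinct slots.
With at most 1 per slot and 6 meetings, at least 6 slots are needed.
6 works (last occupied slot: 6pm): for example Budget=2pm; Planning=5pm; Postmortem=1pm; AllHands=6pm; Triage=4pm; One-on-one=3pm.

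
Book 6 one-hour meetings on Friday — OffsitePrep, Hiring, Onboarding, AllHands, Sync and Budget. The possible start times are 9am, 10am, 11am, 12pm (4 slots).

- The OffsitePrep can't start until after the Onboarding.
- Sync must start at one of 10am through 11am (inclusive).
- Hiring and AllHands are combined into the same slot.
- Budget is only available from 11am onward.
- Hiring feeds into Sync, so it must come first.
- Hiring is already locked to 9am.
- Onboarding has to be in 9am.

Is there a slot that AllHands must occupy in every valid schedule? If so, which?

AllHands must be in the same slot as Hiring, which can't be after 9am, so AllHands is at most 9am.
So AllHands is pinned to 9am.

9am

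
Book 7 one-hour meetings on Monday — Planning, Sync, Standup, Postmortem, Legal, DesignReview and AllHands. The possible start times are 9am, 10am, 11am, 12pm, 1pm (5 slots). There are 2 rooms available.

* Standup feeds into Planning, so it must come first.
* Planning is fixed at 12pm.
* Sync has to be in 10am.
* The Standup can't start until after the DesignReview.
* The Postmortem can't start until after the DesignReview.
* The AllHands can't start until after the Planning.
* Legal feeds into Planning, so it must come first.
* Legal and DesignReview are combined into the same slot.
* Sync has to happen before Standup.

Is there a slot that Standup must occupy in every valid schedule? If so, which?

11am

Sync is fixed at 10am and must come before Standup, so Standup is at least 11am.
Planning is fixed at 12pm and must come after Standup, so Standup is at most 11am.
So Standup must be 11am.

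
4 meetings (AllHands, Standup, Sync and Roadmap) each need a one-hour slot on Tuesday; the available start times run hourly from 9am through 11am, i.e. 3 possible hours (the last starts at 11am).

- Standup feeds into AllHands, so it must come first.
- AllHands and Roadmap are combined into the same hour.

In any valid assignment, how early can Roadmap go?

10am

Roadmap must be in the same hour as AllHands, which can't be before 10am, so Roadmap is at least 10am.
Roadmap at 10am is achievable: Roadmap in 10am, Sync in 9am, AllHands in 10am, Standup in 9am.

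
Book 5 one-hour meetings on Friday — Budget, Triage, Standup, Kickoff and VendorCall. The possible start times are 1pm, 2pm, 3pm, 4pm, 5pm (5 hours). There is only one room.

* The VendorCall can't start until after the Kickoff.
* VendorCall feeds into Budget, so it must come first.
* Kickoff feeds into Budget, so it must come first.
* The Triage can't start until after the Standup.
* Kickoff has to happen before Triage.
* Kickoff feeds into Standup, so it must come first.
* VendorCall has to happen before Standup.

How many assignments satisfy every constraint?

Enumerating: Budget in 4pm, Triage in 5pm, Kickoff in 1pm, VendorCall in 2pm, Standup in 3pm | VendorCall in 2pm; Kickoff in 1pm; Budget in 5pm; Triage in 4pm; Standup in 3pm | Budget in 3pm, VendorCall in 2pm, Kickoff in 1pm, Triage in 5pm, Standup in 4pm.

3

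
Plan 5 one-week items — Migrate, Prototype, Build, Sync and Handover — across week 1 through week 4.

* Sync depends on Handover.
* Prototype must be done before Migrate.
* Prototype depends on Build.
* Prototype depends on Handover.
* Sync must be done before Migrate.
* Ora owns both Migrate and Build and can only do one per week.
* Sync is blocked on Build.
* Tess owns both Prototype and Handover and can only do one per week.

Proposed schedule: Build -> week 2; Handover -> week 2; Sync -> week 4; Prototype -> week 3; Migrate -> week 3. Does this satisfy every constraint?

No. Sync must be done before Migrate is not satisfied.

Prototype depends on Handover — holds.
Ora owns both Migrate and Build and can only do one per week — holds.
Prototype must be done before Migrate — violated.
Tess owns both Prototype and Handover and can only do one per week — holds.
Sync is blocked on Build — holds.
Sync depends on Handover — holds.
Prototype depends on Build — holds.
Sync must be done before Migrate — violated.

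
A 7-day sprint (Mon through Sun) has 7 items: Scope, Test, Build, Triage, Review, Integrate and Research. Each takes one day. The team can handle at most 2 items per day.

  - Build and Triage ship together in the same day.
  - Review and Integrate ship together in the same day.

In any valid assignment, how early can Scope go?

Mon

Scope at Mon is achievable: Scope in Mon; Triage in Tue; Build in Tue; Research in Thu; Review in Wed; Integrate in Wed; Test in Mon.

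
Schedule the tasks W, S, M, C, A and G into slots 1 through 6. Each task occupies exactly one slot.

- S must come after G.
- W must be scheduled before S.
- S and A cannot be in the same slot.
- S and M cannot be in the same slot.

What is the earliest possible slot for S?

Precedence pushes S to at least 2.
S at 2 is achievable: W in 1; C in 1; M in 1; A in 1; G in 1; S in 2.

2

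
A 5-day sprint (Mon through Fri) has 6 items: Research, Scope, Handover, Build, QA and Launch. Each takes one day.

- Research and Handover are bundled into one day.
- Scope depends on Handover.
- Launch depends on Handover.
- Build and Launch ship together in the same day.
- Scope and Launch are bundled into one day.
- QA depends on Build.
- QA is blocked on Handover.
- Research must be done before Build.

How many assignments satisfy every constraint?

10

Splitting on Research: it can be Mon (6), Tue (3), Wed (1). Listing each branch's schedules as (Scope, Handover, Build, QA, Launch):
Research=Mon: (Tue,Mon,Tue,Wed,Tue) (Tue,Mon,Tue,Thu,Tue) (Tue,Mon,Tue,Fri,Tue) (Wed,Mon,Wed,Thu,Wed) (Wed,Mon,Wed,Fri,Wed) (Thu,Mon,Thu,Fri,Thu) — 6.
Research=Tue: (Wed,Tue,Wed,Thu,Wed) (Wed,Tue,Wed,Fri,Wed) (Thu,Tue,Thu,Fri,Thu) — 3.
Research=Wed: (Thu,Wed,Thu,Fri,Thu) — 1.
Summing: 6 + 3 + 1 = 10.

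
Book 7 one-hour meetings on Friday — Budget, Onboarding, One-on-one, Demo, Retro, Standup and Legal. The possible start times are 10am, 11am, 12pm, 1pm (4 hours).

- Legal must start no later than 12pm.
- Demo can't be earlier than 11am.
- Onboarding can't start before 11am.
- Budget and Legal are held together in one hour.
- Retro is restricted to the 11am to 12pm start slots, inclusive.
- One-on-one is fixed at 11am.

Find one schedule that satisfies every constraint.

Onboarding -> 11am, Retro -> 11am, Standup -> 10am, Legal -> 10am, Budget -> 10am, Demo -> 11am, One-on-one -> 11am

Checking: Budget = Legal = 10am; Legal=10am in [10am,12pm]; Demo=11am in [11am,1pm]; Retro=11am in [11am,12pm]; One-on-one=11am in [11am,11am]; Onboarding=11am in [11am,1pm].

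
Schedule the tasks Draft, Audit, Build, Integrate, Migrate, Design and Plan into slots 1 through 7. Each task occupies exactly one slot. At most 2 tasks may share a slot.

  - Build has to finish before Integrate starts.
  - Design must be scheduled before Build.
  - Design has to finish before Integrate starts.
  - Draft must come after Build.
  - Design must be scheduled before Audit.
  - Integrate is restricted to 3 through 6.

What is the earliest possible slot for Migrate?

1

Migrate at 1 is achievable: Draft in 3; Design in 1; Plan in 4; Integrate in 3; Audit in 2; Build in 2; Migrate in 1.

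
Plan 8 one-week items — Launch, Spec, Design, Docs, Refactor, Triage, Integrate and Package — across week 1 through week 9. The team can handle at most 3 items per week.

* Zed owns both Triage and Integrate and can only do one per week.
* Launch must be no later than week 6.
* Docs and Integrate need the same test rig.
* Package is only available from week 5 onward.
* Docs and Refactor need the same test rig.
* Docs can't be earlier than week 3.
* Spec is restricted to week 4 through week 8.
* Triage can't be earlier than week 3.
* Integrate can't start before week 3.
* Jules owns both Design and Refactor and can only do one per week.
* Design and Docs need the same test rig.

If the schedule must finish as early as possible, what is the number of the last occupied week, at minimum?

With at most 3 per week and 8 tasks, at least 3 weeks are needed.
Package can't be placed before week 5, so the schedule must run through at least week 5.
5 works (last occupied week: week 5): for example Spec=week 4; Package=week 5; Launch=week 1; Design=week 1; Triage=week 3; Integrate=week 4; Refactor=week 2; Docs=week 3.

week 5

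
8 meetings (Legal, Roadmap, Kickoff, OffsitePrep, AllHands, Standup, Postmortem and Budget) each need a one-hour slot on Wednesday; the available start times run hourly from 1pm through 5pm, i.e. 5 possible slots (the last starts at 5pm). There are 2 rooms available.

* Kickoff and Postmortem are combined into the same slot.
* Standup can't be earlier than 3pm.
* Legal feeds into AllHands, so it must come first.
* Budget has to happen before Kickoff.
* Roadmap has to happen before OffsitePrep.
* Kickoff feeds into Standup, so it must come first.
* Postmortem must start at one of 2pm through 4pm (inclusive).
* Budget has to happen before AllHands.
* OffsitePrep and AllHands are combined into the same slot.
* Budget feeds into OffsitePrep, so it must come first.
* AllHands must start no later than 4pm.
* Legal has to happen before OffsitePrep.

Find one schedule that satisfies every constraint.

Postmortem=2pm; Kickoff=2pm; OffsitePrep=4pm; AllHands=4pm; Roadmap=3pm; Legal=1pm; Standup=3pm; Budget=1pm

Checking: Kickoff(2pm) before Standup(3pm); Budget(1pm) before AllHands(4pm); Legal(1pm) before OffsitePrep(4pm); Budget(1pm) before OffsitePrep(4pm); Legal(1pm) before AllHands(4pm); Roadmap(3pm) before OffsitePrep(4pm); Budget(1pm) before Kickoff(2pm); Kickoff = Postmortem = 2pm; OffsitePrep = AllHands = 4pm; AllHands=4pm in [1pm,4pm]; Postmortem=2pm in [2pm,4pm]; Standup=3pm in [3pm,5pm]; max 2 per slot (cap 2).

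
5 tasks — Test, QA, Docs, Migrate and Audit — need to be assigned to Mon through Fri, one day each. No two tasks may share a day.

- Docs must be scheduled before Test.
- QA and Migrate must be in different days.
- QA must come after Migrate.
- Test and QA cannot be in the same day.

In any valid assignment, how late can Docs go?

Thu

Downstream work caps Docs at Thu.
Docs at Thu is achievable: Audit=Wed; QA=Tue; Test=Fri; Docs=Thu; Migrate=Mon.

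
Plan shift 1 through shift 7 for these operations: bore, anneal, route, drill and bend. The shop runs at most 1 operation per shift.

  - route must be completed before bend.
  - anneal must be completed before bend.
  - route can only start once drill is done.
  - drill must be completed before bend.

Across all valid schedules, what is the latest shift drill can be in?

shift 5

Downstream work caps drill at shift 5.
drill at shift 5 is achievable: anneal in shift 1; bore in shift 2; drill in shift 5; route in shift 6; bend in shift 7.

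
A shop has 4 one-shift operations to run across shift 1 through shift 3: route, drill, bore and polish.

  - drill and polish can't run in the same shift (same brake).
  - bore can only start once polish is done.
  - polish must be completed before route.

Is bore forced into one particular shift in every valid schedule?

No

bore can be shift 2 (e.g. route -> shift 2; drill -> shift 2; polish -> shift 1; bore -> shift 2) or shift 3 (e.g. drill=shift 2, route=shift 2, bore=shift 3, polish=shift 1).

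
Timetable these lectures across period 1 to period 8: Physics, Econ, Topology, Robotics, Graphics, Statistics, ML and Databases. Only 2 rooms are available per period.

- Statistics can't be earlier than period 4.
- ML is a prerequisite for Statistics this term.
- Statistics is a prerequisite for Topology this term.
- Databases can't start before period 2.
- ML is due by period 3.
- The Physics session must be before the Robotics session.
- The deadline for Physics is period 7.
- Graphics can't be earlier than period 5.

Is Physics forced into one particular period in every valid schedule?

Physics can be period 1 (e.g. Econ -> period 3; Topology -> period 5; Graphics -> period 5; Databases -> period 2; Physics -> period 1; ML -> period 1; Robotics -> period 2; Statistics -> period 4) or period 2 (e.g. Physics=period 2; Graphics=period 5; Databases=period 2; Statistics=period 4; Econ=period 1; Topology=period 5; ML=period 1; Robotics=period 3).

No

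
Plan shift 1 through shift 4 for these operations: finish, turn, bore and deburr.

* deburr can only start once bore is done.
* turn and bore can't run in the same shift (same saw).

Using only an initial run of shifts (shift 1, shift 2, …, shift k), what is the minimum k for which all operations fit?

The precedence chain requires at least 2 distinct shifts.
2 works (last occupied shift: shift 2): for example bore=shift 1, finish=shift 1, turn=shift 2, deburr=shift 2.

2 shifts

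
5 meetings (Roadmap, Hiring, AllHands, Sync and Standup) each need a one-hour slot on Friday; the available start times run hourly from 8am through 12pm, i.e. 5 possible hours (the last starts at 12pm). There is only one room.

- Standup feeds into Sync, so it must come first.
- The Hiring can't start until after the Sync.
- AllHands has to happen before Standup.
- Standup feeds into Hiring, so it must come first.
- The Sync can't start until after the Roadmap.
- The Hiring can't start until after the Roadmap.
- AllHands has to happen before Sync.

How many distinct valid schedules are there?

Enumerating: Standup -> 9am; AllHands -> 8am; Roadmap -> 10am; Hiring -> 12pm; Sync -> 11am | AllHands=9am; Sync=11am; Standup=10am; Hiring=12pm; Roadmap=8am | Sync=11am, Roadmap=9am, AllHands=8am, Standup=10am, Hiring=12pm.

3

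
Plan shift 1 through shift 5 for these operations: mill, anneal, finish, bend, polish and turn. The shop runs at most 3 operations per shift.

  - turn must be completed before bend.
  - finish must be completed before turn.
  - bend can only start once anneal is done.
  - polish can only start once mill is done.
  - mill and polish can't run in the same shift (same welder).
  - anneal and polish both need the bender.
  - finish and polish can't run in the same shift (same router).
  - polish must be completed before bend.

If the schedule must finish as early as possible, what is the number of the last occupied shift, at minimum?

shift 3

The precedence chain requires at least 3 distinct shifts.
With at most 3 per shift and 6 operations, at least 2 shifts are needed.
3 works (last occupied shift: shift 3): for example mill=shift 1, bend=shift 3, polish=shift 2, turn=shift 2, anneal=shift 1, finish=shift 1.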